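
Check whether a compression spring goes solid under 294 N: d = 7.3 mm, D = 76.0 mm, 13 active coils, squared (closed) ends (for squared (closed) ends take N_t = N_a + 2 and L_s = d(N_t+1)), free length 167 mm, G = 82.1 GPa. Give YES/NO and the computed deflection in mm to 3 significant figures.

k = Gd⁴/(8D³N_a) = (82.1×10³)(7.3⁴)/(8·76.0³·13) = 5.1069 N/mm
N_t = 15; L_s = 7.3·16 = 116.8 mm; δ_solid = L₀ − L_s = 167 − 116.8 = 50.2 mm
δ = F/k = 294/5.1069 = 57.569 mm
δ ≥ δ_solid → spring goes solid

YES, δ = 57.6 mm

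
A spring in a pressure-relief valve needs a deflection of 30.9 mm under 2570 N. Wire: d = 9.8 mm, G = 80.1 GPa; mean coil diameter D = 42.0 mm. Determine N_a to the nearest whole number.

Required rate k = F/δ = 2570/30.9 = 83.172 N/mm
N_a = Gd⁴/(8D³k) = (80.1×10³ × 9.8⁴)/(8 × 42.0³ × 83.172)
    = 7.38817e+08 / 4.92961e+07 = 14.99 → 15 coils

15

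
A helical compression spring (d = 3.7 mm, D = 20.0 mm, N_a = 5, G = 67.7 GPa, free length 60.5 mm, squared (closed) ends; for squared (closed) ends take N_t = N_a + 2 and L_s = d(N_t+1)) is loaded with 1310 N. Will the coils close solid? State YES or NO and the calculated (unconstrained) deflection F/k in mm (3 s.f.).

k = Gd⁴/(8D³N_a) = (67.7×10³)(3.7⁴)/(8·20.0³·5) = 39.65 N/mm
N_t = 7; L_s = 3.7·8 = 29.6 mm; δ_solid = L₀ − L_s = 60.5 − 29.6 = 30.9 mm
δ = F/k = 1310/39.65 = 33.039 mm
δ ≥ δ_solid → spring goes solid

YES, δ = 33.0 mm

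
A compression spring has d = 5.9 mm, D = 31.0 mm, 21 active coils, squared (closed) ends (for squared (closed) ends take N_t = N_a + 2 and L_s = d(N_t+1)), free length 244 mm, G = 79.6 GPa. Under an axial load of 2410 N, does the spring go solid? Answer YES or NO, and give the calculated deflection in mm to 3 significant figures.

k = Gd⁴/(8D³N_a) = (79.6×10³)(5.9⁴)/(8·31.0³·21) = 19.272 N/mm
N_t = 23; L_s = 5.9·24 = 141.6 mm; δ_solid = L₀ − L_s = 244 − 141.6 = 102.4 mm
δ = F/k = 2410/19.272 = 125.05 mm
δ ≥ δ_solid → spring goes solid

YES, δ = 125 mm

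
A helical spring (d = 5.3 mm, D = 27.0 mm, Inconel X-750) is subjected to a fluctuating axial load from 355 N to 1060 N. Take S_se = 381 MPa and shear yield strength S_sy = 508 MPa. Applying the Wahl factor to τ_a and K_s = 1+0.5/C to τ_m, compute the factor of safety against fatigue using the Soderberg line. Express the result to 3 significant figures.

C = D/d = 27.0/5.3 = 5.0943; K_W = (4C−1)/(4C−4)+0.615/C = 1.3039; K_s = 1+0.5/C = 1.0981
F_a = (F_max−F_min)/2 = 352.5 N; F_m = (F_max+F_min)/2 = 707.5 N
τ_a = K_W·8F_aD/(πd³) = 1.3039 × 162.79 = 212.27 MPa
τ_m = K_s·8F_mD/(πd³) = 1.0981 × 326.74 = 358.81 MPa
Soderberg: 1/n_f = τ_a/S_se + τ_m/S_sy = 212.27/381 + 358.81/508 = 0.55713 + 0.70632 = 1.2634
n_f = 1/1.2634 = 0.7915

0.791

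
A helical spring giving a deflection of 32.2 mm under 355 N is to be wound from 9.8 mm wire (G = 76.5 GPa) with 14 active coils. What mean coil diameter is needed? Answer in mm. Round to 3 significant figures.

Required rate k = F/δ = 355/32.2 = 11.025 N/mm
D = (Gd⁴/(8N_a·k))^(1/3) = (76.5×10³·9.8⁴/(8·14·11.025))^(1/3)
  = (571446)^(1/3) = 82.9835 mm

83.0 mm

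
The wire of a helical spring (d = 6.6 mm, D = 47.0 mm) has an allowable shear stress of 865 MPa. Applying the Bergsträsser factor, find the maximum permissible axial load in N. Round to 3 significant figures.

C = D/d = 47.0/6.6 = 7.1212
K_B = (4C+2)/(4C−3) = 30.485/25.485 = 1.1962
τ_max = K·8FD/(πd³) → F_max = τ_allow·πd³/(8DK)
F_max = 865·π·6.6³/(8·47.0·1.1962) = 7.8126e+05/449.77 = 1737 N

1740 N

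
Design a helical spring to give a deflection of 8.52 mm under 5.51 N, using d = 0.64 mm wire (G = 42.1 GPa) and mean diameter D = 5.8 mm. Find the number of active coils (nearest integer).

Required rate k = F/δ = 5.51/8.52 = 0.64671 N/mm
N_a = Gd⁴/(8D³k) = (42.1×10³ × 0.64⁴)/(8 × 5.8³ × 0.64671)
    = 7063.21 / 1009.45 = 6.997 → 7 coils

7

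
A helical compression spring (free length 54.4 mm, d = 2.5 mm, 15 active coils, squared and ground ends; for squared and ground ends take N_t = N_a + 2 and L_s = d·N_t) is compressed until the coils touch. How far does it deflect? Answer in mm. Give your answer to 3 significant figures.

N_t = 17; L_s = 2.5·17 = 42.5 mm
δ_solid = L₀ − L_s = 54.4 − 42.5 = 11.9 mm

11.9 mm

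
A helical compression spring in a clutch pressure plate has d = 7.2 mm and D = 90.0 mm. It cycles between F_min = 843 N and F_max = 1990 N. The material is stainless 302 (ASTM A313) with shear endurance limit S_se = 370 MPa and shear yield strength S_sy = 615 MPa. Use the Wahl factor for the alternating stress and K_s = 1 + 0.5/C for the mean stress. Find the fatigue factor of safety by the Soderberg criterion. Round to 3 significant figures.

0.395

C = D/d = 90.0/7.2 = 12.5000; K_W = (4C−1)/(4C−4)+0.615/C = 1.1144; K_s = 1+0.5/C = 1.0400
F_a = (F_max−F_min)/2 = 573.5 N; F_m = (F_max+F_min)/2 = 1416.5 N
τ_a = K_W·8F_aD/(πd³) = 1.1144 × 352.14 = 392.43 MPa
τ_m = K_s·8F_mD/(πd³) = 1.0400 × 869.76 = 904.56 MPa
Soderberg: 1/n_f = τ_a/S_se + τ_m/S_sy = 392.43/370 + 904.56/615 = 1.06063 + 1.47082 = 2.5315
n_f = 1/2.5315 = 0.395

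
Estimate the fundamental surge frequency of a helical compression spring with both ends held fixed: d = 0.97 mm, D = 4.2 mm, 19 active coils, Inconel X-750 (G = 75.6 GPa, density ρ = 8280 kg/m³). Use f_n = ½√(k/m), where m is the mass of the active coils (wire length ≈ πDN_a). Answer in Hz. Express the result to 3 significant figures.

k = Gd⁴/(8D³N_a) = (75.6×10³)(0.97⁴)/(8·4.2³·19) = 5.9432 N/mm = 5943.2 N/m
Wire length L = πDN_a = π·4.2·19 = 250.7 mm
m = ρ·(πd²/4)·L = 8280 × 0.73898×10⁻⁶ m² × 0.2507 m = 0.001534 kg
f_n = ½√(k/m) = 0.5·√(5943.2/0.001534) = 0.5·√(3.8744e+06) = 984.17 Hz

984 Hz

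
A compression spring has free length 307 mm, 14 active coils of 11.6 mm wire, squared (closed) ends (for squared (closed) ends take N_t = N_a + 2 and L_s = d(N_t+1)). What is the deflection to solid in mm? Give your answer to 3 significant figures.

110 mm

N_t = 16; L_s = 11.6·17 = 197.2 mm
δ_solid = L₀ − L_s = 307 − 197.2 = 109.8 mm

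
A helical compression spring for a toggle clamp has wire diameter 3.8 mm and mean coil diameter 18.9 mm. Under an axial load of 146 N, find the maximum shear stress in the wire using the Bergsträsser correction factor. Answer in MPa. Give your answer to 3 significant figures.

166 MPa

Spring index C = D/d = 18.9/3.8 = 4.9737
K_B = (4C+2)/(4C−3) = 21.895/16.895 = 1.2960
τ₀ = 8FD/(πd³) = 8·146·18.9/(π·3.8³) = 22075.2/172.39 = 128.06 MPa
τ_max = K·τ₀ = 1.2960 × 128.06 = 165.96 MPa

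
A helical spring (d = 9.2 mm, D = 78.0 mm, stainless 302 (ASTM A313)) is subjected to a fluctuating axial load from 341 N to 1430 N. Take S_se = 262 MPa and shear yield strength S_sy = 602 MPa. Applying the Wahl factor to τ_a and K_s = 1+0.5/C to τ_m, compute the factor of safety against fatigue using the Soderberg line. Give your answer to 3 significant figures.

0.981

C = D/d = 78.0/9.2 = 8.4783; K_W = (4C−1)/(4C−4)+0.615/C = 1.1728; K_s = 1+0.5/C = 1.0590
F_a = (F_max−F_min)/2 = 544.5 N; F_m = (F_max+F_min)/2 = 885.5 N
τ_a = K_W·8F_aD/(πd³) = 1.1728 × 138.89 = 162.89 MPa
τ_m = K_s·8F_mD/(πd³) = 1.0590 × 225.87 = 239.19 MPa
Soderberg: 1/n_f = τ_a/S_se + τ_m/S_sy = 162.89/262 + 239.19/602 = 0.62173 + 0.39733 = 1.0191
n_f = 1/1.0191 = 0.9813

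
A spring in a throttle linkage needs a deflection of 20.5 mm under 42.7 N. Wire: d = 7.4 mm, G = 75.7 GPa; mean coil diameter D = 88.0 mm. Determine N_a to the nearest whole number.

Required rate k = F/δ = 42.7/20.5 = 2.0829 N/mm
N_a = Gd⁴/(8D³k) = (75.7×10³ × 7.4⁴)/(8 × 88.0³ × 2.0829)
    = 2.26998e+08 / 1.13557e+07 = 19.99 → 20 coils

20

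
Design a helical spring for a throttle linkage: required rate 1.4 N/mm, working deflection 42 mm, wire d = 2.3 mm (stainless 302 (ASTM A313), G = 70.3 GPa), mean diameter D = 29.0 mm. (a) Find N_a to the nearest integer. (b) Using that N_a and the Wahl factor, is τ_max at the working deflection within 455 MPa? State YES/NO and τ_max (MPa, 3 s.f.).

(a) 7 coils; (b) YES, τ_max = 409 MPa

N_a = Gd⁴/(8D³k) = (70.3×10³)(2.3⁴)/(8·29.0³·1.4) = 7.202 → N_a = 7
Actual rate k = Gd⁴/(8D³·7) = 1.4404 N/mm
Working load F = kδ = 1.4404·42 = 60.497 N
C = 29.0/2.3 = 12.6087; K_W = (4C−1)/(4C−4)+0.615/C = 1.1134
τ_max = K_W·8FD/(πd³) = 1.1134·367.19 = 408.82 MPa
τ_max ≤ 455 MPa → acceptable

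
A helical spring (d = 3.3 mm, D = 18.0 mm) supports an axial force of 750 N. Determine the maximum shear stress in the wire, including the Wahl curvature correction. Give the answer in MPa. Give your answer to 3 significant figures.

1230 MPa

Spring index C = D/d = 18.0/3.3 = 5.4545
K_W = (4C−1)/(4C−4) + 0.615/C = 20.818/17.818 + 0.1127 = 1.2811
τ₀ = 8FD/(πd³) = 8·750·18.0/(π·3.3³) = 108000/112.9 = 956.6 MPa
τ_max = K·τ₀ = 1.2811 × 956.6 = 1225.5 MPa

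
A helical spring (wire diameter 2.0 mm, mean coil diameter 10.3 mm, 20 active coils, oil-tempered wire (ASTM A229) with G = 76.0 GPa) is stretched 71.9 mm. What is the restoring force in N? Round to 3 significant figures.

k = Gd⁴/(8D³N_a) = (76.0×10³)(2.0⁴)/(8·10.3³·20) = 6.9551 N/mm
F = k·δ = 6.9551 × 71.9 = 500.07 N

500 N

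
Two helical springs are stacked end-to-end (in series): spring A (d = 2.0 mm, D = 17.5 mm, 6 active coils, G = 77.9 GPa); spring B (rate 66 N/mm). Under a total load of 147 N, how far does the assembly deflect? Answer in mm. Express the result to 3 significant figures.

k_A = Gd⁴/(8D³N_a) = (77.9×10³)(2.0⁴)/(8·17.5³·6) = 4.8451 N/mm
Series: 1/k_eq = 1/4.8451 + 1/66 = 0.22155; k_eq = 4.5137 N/mm
δ = F/k_eq = 147/4.5137 = 32.567 mm

32.6 mm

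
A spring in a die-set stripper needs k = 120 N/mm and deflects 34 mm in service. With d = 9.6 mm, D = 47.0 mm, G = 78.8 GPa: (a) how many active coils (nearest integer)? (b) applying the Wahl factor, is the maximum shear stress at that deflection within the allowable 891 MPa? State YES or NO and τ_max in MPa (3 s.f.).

N_a = Gd⁴/(8D³k) = (78.8×10³)(9.6⁴)/(8·47.0³·120) = 6.715 → N_a = 7
Actual rate k = Gd⁴/(8D³·7) = 115.11 N/mm
Working load F = kδ = 115.11·34 = 3913.9 N
C = 47.0/9.6 = 4.8958; K_W = (4C−1)/(4C−4)+0.615/C = 1.3181
τ_max = K_W·8FD/(πd³) = 1.3181·529.46 = 697.9 MPa
τ_max ≤ 891 MPa → acceptable

(a) 7 coils; (b) YES, τ_max = 698 MPa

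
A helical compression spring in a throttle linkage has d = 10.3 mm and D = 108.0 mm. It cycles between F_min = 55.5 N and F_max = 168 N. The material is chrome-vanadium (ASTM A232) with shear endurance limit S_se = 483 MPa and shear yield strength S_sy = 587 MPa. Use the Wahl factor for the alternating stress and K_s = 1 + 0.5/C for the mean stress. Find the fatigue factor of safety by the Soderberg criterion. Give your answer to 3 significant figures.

C = D/d = 108.0/10.3 = 10.4854; K_W = (4C−1)/(4C−4)+0.615/C = 1.1377; K_s = 1+0.5/C = 1.0477
F_a = (F_max−F_min)/2 = 56.25 N; F_m = (F_max+F_min)/2 = 111.75 N
τ_a = K_W·8F_aD/(πd³) = 1.1377 × 14.157 = 16.107 MPa
τ_m = K_s·8F_mD/(πd³) = 1.0477 × 28.125 = 29.467 MPa
Soderberg: 1/n_f = τ_a/S_se + τ_m/S_sy = 16.107/483 + 29.467/587 = 0.03335 + 0.05020 = 0.083546
n_f = 1/0.083546 = 11.97

12.0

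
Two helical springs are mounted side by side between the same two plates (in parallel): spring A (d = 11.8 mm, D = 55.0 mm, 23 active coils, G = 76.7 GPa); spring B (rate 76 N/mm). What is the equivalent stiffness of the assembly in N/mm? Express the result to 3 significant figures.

k_A = Gd⁴/(8D³N_a) = (76.7×10³)(11.8⁴)/(8·55.0³·23) = 48.576 N/mm
Parallel: k_eq = 48.576 + 76 = 124.58 N/mm

125 N/mm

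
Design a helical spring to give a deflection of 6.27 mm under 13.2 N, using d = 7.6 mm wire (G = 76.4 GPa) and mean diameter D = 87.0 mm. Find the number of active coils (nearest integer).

23

Required rate k = F/δ = 13.2/6.27 = 2.1053 N/mm
N_a = Gd⁴/(8D³k) = (76.4×10³ × 7.6⁴)/(8 × 87.0³ × 2.1053)
    = 2.54887e+08 / 1.10906e+07 = 22.98 → 23 coils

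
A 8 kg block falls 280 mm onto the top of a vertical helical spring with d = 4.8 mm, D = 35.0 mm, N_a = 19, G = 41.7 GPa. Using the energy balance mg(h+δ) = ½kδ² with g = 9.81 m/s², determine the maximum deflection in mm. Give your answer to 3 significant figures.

k = Gd⁴/(8D³N_a) = (41.7×10³)(4.8⁴)/(8·35.0³·19) = 3.3967 N/mm
W = mg = 8 × 9.81 = 78.48 N
½kδ² − Wδ − Wh = 0 → δ = (W + √(W² + 2kWh))/k
δ = (78.48 + √(6159.1 + 149280))/3.3967 = (78.48 + 394.26)/3.3967 = 139.18 mm

139 mm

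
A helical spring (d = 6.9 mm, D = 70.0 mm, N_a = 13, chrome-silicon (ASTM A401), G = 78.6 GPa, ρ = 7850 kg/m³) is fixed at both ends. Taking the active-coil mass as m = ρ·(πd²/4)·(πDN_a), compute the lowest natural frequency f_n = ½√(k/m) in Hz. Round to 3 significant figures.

k = Gd⁴/(8D³N_a) = (78.6×10³)(6.9⁴)/(8·70.0³·13) = 4.9945 N/mm = 4994.5 N/m
Wire length L = πDN_a = π·70.0·13 = 2858.8 mm
m = ρ·(πd²/4)·L = 7850 × 37.393×10⁻⁶ m² × 2.8588 m = 0.83917 kg
f_n = ½√(k/m) = 0.5·√(4994.5/0.83917) = 0.5·√(5951.7) = 38.574 Hz

38.6 Hz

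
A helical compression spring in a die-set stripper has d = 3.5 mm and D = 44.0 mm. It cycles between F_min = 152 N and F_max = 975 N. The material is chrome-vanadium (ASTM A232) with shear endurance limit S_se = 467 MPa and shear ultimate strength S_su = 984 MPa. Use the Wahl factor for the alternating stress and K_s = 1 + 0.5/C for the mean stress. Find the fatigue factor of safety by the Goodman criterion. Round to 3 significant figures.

C = D/d = 44.0/3.5 = 12.5714; K_W = (4C−1)/(4C−4)+0.615/C = 1.1137; K_s = 1+0.5/C = 1.0398
F_a = (F_max−F_min)/2 = 411.5 N; F_m = (F_max+F_min)/2 = 563.5 N
τ_a = K_W·8F_aD/(πd³) = 1.1137 × 1075.4 = 1197.7 MPa
τ_m = K_s·8F_mD/(πd³) = 1.0398 × 1472.6 = 1531.2 MPa
Goodman: 1/n_f = τ_a/S_se + τ_m/S_su = 1197.7/467 + 1531.2/984 = 2.56462 + 1.55606 = 4.1207
n_f = 1/4.1207 = 0.2427

0.243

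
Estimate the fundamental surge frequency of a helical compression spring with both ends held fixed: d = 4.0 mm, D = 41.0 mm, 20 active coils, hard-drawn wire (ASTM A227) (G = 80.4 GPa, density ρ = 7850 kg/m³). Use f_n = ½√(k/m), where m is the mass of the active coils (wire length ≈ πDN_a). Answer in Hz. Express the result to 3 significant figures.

k = Gd⁴/(8D³N_a) = (80.4×10³)(4.0⁴)/(8·41.0³·20) = 1.8665 N/mm = 1866.5 N/m
Wire length L = πDN_a = π·41.0·20 = 2576.1 mm
m = ρ·(πd²/4)·L = 7850 × 12.566×10⁻⁶ m² × 2.5761 m = 0.25412 kg
f_n = ½√(k/m) = 0.5·√(1866.5/0.25412) = 0.5·√(7344.8) = 42.851 Hz

42.9 Hz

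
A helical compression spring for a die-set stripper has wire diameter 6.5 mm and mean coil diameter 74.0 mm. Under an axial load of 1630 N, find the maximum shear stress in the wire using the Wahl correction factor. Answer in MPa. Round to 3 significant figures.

Spring index C = D/d = 74.0/6.5 = 11.3846
K_W = (4C−1)/(4C−4) + 0.615/C = 44.538/41.538 + 0.0540 = 1.1262
τ₀ = 8FD/(πd³) = 8·1630·74.0/(π·6.5³) = 964960/862.76 = 1118.5 MPa
τ_max = K·τ₀ = 1.1262 × 1118.5 = 1259.7 MPa

1260 MPa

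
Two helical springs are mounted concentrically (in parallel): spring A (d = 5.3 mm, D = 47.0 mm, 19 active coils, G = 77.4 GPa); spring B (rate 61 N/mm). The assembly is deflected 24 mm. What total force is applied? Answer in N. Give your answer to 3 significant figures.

1560 N

k_A = Gd⁴/(8D³N_a) = (77.4×10³)(5.3⁴)/(8·47.0³·19) = 3.87 N/mm
Parallel: k_eq = 3.87 + 61 = 64.87 N/mm
F = k_eq·δ = 64.87·24 = 1556.9 N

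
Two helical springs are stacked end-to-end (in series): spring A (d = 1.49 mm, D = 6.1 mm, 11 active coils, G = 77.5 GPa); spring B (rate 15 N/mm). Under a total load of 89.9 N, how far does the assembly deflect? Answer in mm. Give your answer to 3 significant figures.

10.7 mm

k_A = Gd⁴/(8D³N_a) = (77.5×10³)(1.49⁴)/(8·6.1³·11) = 19.124 N/mm
Series: 1/k_eq = 1/19.124 + 1/15 = 0.11896; k_eq = 8.4064 N/mm
δ = F/k_eq = 89.9/8.4064 = 10.694 mm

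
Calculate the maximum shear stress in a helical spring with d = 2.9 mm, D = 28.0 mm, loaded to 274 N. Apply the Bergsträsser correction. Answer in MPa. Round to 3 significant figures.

Spring index C = D/d = 28.0/2.9 = 9.6552
K_B = (4C+2)/(4C−3) = 40.621/35.621 = 1.1404
τ₀ = 8FD/(πd³) = 8·274·28.0/(π·2.9³) = 61376/76.62 = 801.04 MPa
τ_max = K·τ₀ = 1.1404 × 801.04 = 913.48 MPa

913 MPa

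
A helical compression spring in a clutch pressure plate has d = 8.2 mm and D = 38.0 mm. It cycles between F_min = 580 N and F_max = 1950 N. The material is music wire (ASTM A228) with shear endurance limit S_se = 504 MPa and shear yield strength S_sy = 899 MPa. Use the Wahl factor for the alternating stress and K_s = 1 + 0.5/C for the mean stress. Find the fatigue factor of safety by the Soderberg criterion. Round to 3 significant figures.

C = D/d = 38.0/8.2 = 4.6341; K_W = (4C−1)/(4C−4)+0.615/C = 1.3391; K_s = 1+0.5/C = 1.1079
F_a = (F_max−F_min)/2 = 685 N; F_m = (F_max+F_min)/2 = 1265 N
τ_a = K_W·8F_aD/(πd³) = 1.3391 × 120.22 = 160.98 MPa
τ_m = K_s·8F_mD/(πd³) = 1.1079 × 222.01 = 245.96 MPa
Soderberg: 1/n_f = τ_a/S_se + τ_m/S_sy = 160.98/504 + 245.96/899 = 0.31941 + 0.27360 = 0.59301
n_f = 1/0.59301 = 1.686

1.69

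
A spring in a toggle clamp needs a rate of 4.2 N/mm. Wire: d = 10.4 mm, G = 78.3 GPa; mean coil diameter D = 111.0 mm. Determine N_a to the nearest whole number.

20

N_a = Gd⁴/(8D³k) = (78.3×10³ × 10.4⁴)/(8 × 111.0³ × 4.2)
    = 9.15999e+08 / 4.59524e+07 = 19.93 → 20 coils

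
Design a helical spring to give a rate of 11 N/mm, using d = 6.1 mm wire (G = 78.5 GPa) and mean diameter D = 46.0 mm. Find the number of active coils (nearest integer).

N_a = Gd⁴/(8D³k) = (78.5×10³ × 6.1⁴)/(8 × 46.0³ × 11)
    = 1.0869e+08 / 8.56557e+06 = 12.69 → 13 coils

13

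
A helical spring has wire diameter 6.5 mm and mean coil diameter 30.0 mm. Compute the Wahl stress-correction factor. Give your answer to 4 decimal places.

1.3407

C = D/d = 30.0/6.5 = 4.6154
K_W = (4C−1)/(4C−4) + 0.615/C = 17.462/14.462 + 0.1333 = 1.3407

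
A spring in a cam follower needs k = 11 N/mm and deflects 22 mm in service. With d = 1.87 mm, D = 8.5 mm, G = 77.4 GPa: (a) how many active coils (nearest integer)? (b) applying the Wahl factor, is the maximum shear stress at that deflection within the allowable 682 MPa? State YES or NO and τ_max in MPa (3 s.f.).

N_a = Gd⁴/(8D³k) = (77.4×10³)(1.87⁴)/(8·8.5³·11) = 17.51 → N_a = 18
Actual rate k = Gd⁴/(8D³·18) = 10.703 N/mm
Working load F = kδ = 10.703·22 = 235.46 N
C = 8.5/1.87 = 4.5455; K_W = (4C−1)/(4C−4)+0.615/C = 1.3468
τ_max = K_W·8FD/(πd³) = 1.3468·779.37 = 1049.7 MPa
τ_max > 682 MPa → exceeds allowable

(a) 18 coils; (b) NO, τ_max = 1050 MPa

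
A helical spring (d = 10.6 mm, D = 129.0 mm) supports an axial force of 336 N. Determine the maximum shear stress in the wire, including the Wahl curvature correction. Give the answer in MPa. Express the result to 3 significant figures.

Spring index C = D/d = 129.0/10.6 = 12.1698
K_W = (4C−1)/(4C−4) + 0.615/C = 47.679/44.679 + 0.0505 = 1.1177
τ₀ = 8FD/(πd³) = 8·336·129.0/(π·10.6³) = 346752/3741.7 = 92.673 MPa
τ_max = K·τ₀ = 1.1177 × 92.673 = 103.58 MPa

104 MPa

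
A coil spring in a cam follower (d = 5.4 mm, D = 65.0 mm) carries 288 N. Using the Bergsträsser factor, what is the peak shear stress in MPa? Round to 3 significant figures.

336 MPa

Spring index C = D/d = 65.0/5.4 = 12.0370
K_B = (4C+2)/(4C−3) = 50.148/45.148 = 1.1107
τ₀ = 8FD/(πd³) = 8·288·65.0/(π·5.4³) = 149760/494.69 = 302.74 MPa
τ_max = K·τ₀ = 1.1107 × 302.74 = 336.26 MPa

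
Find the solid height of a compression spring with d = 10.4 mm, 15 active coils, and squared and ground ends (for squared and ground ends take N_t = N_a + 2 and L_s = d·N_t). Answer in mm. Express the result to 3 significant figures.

squared and ground ends: N_t = N_a + 2 = 15 + 2 = 17
L_s = d·N_t = 10.4 × 17 = 176.8 mm

177 mm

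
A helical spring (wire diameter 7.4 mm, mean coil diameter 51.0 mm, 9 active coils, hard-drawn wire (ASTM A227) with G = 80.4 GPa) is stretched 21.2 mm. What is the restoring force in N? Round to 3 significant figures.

k = Gd⁴/(8D³N_a) = (80.4×10³)(7.4⁴)/(8·51.0³·9) = 25.243 N/mm
F = k·δ = 25.243 × 21.2 = 535.15 N

535 N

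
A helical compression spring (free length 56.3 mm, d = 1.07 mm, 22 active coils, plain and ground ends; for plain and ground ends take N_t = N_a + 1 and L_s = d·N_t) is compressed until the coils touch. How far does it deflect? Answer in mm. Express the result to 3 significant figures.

31.7 mm

N_t = 23; L_s = 1.07·23 = 24.61 mm
δ_solid = L₀ − L_s = 56.3 − 24.61 = 31.69 mm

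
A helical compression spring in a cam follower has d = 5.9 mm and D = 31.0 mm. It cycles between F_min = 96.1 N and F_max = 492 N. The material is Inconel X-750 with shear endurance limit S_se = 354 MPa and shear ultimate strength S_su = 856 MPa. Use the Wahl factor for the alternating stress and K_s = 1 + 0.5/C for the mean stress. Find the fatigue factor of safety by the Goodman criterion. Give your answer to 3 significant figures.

C = D/d = 31.0/5.9 = 5.2542; K_W = (4C−1)/(4C−4)+0.615/C = 1.2933; K_s = 1+0.5/C = 1.0952
F_a = (F_max−F_min)/2 = 197.95 N; F_m = (F_max+F_min)/2 = 294.05 N
τ_a = K_W·8F_aD/(πd³) = 1.2933 × 76.085 = 98.405 MPa
τ_m = K_s·8F_mD/(πd³) = 1.0952 × 113.02 = 123.78 MPa
Goodman: 1/n_f = τ_a/S_se + τ_m/S_su = 98.405/354 + 123.78/856 = 0.27798 + 0.14460 = 0.42258
n_f = 1/0.42258 = 2.366

2.37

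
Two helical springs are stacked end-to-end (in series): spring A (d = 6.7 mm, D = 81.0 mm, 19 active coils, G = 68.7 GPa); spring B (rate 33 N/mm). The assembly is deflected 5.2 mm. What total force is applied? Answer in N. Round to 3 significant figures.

8.47 N

k_A = Gd⁴/(8D³N_a) = (68.7×10³)(6.7⁴)/(8·81.0³·19) = 1.7138 N/mm
Series: 1/k_eq = 1/1.7138 + 1/33 = 0.61381; k_eq = 1.6292 N/mm
F = k_eq·δ = 1.6292·5.2 = 8.4717 N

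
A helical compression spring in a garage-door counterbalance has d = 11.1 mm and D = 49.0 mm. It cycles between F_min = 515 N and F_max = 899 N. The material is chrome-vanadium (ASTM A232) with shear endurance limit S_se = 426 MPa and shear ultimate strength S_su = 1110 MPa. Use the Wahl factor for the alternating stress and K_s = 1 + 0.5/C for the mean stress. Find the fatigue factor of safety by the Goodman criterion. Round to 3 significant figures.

C = D/d = 49.0/11.1 = 4.4144; K_W = (4C−1)/(4C−4)+0.615/C = 1.3590; K_s = 1+0.5/C = 1.1133
F_a = (F_max−F_min)/2 = 192 N; F_m = (F_max+F_min)/2 = 707 N
τ_a = K_W·8F_aD/(πd³) = 1.3590 × 17.517 = 23.806 MPa
τ_m = K_s·8F_mD/(πd³) = 1.1133 × 64.504 = 71.81 MPa
Goodman: 1/n_f = τ_a/S_se + τ_m/S_su = 23.806/426 + 71.81/1110 = 0.05588 + 0.06469 = 0.12058
n_f = 1/0.12058 = 8.294

8.29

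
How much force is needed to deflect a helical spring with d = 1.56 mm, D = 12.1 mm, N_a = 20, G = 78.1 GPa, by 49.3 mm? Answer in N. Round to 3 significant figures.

80.4 N

k = Gd⁴/(8D³N_a) = (78.1×10³)(1.56⁴)/(8·12.1³·20) = 1.6318 N/mm
F = k·δ = 1.6318 × 49.3 = 80.449 N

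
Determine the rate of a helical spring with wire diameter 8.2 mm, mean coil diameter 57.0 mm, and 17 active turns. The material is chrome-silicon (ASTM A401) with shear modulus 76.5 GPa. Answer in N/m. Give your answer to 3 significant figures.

k = Gd⁴/(8D³N_a) = (76.5×10³ × 8.2⁴) / (8 × 57.0³ × 17)
  = 3.45873e+08 / 2.51862e+07 = 13.733 N/mm = 13733 N/m

13700 N/m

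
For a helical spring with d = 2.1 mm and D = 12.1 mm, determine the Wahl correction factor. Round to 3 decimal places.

C = D/d = 12.1/2.1 = 5.7619
K_W = (4C−1)/(4C−4) + 0.615/C = 22.048/19.048 + 0.1067 = 1.2642

1.264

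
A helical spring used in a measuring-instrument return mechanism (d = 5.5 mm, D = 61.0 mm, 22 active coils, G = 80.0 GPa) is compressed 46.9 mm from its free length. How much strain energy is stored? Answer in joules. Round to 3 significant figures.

2.02 J

k = Gd⁴/(8D³N_a) = (80.0×10³)(5.5⁴)/(8·61.0³·22) = 1.8325 N/mm
U = ½kδ² = 0.5 × 1.8325 × 46.9² = 2015.4 N·mm = 2.0154 J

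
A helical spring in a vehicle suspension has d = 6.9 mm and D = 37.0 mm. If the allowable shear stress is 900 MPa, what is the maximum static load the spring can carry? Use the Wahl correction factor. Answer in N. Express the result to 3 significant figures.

2440 N

C = D/d = 37.0/6.9 = 5.3623
K_W = (4C−1)/(4C−4) + 0.615/C = 20.449/17.449 + 0.1147 = 1.2866
τ_max = K·8FD/(πd³) → F_max = τ_allow·πd³/(8DK)
F_max = 900·π·6.9³/(8·37.0·1.2866) = 9.2884e+05/380.84 = 2438.9 N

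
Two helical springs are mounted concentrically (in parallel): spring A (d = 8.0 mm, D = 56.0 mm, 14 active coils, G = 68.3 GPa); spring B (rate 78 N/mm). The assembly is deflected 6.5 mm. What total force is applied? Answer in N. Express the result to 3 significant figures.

599 N

k_A = Gd⁴/(8D³N_a) = (68.3×10³)(8.0⁴)/(8·56.0³·14) = 14.223 N/mm
Parallel: k_eq = 14.223 + 78 = 92.223 N/mm
F = k_eq·δ = 92.223·6.5 = 599.45 N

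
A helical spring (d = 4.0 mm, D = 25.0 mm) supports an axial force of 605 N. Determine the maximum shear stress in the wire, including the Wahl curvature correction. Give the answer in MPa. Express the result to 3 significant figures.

747 MPa

Spring index C = D/d = 25.0/4.0 = 6.2500
K_W = (4C−1)/(4C−4) + 0.615/C = 24.000/21.000 + 0.0984 = 1.2413
τ₀ = 8FD/(πd³) = 8·605·25.0/(π·4.0³) = 121000/201.06 = 601.8 MPa
τ_max = K·τ₀ = 1.2413 × 601.8 = 746.99 MPa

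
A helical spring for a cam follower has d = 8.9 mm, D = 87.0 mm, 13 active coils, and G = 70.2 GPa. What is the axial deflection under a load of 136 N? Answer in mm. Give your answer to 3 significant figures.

21.1 mm

k = Gd⁴/(8D³N_a) = (70.2×10³)(8.9⁴)/(8·87.0³·13) = 6.4314 N/mm
δ = F/k = 136 / 6.4314 = 21.146 mm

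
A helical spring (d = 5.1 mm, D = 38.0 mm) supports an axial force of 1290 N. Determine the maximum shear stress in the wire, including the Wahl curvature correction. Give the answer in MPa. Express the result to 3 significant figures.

1130 MPa

Spring index C = D/d = 38.0/5.1 = 7.4510
K_W = (4C−1)/(4C−4) + 0.615/C = 28.804/25.804 + 0.0825 = 1.1988
τ₀ = 8FD/(πd³) = 8·1290·38.0/(π·5.1³) = 392160/416.74 = 941.03 MPa
τ_max = K·τ₀ = 1.1988 × 941.03 = 1128.1 MPa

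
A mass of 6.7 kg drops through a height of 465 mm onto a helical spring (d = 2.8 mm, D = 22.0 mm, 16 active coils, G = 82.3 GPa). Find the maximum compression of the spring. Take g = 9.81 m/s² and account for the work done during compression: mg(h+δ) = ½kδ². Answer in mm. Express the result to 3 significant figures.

k = Gd⁴/(8D³N_a) = (82.3×10³)(2.8⁴)/(8·22.0³·16) = 3.7115 N/mm
W = mg = 6.7 × 9.81 = 65.727 N
½kδ² − Wδ − Wh = 0 → δ = (W + √(W² + 2kWh))/k
δ = (65.727 + √(4320 + 226872))/3.7115 = (65.727 + 480.82)/3.7115 = 147.26 mm

147 mm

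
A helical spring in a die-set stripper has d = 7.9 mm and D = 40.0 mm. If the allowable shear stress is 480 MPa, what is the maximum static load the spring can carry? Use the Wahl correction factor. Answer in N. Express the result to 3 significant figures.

C = D/d = 40.0/7.9 = 5.0633
K_W = (4C−1)/(4C−4) + 0.615/C = 19.253/16.253 + 0.1215 = 1.3060
τ_max = K·8FD/(πd³) → F_max = τ_allow·πd³/(8DK)
F_max = 480·π·7.9³/(8·40.0·1.3060) = 7.4349e+05/417.93 = 1779 N

1780 N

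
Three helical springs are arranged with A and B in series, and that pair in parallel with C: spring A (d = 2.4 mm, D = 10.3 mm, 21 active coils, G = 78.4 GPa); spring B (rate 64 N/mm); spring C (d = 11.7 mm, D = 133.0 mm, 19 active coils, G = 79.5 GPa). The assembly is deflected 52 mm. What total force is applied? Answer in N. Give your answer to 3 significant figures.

820 N

k_A = Gd⁴/(8D³N_a) = (78.4×10³)(2.4⁴)/(8·10.3³·21) = 14.169 N/mm
k_C = Gd⁴/(8D³N_a) = (79.5×10³)(11.7⁴)/(8·133.0³·19) = 4.1659 N/mm
Springs A,B series: k_AB = 1/(1/14.169+1/64) = 11.601 N/mm; parallel with C: k_eq = 11.601+4.1659 = 15.767 N/mm
F = k_eq·δ = 15.767·52 = 819.87 N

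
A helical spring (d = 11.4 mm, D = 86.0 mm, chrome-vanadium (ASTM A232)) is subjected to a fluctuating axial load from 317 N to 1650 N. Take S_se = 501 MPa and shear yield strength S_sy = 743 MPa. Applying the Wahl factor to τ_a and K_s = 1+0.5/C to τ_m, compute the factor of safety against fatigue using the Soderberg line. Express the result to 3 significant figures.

C = D/d = 86.0/11.4 = 7.5439; K_W = (4C−1)/(4C−4)+0.615/C = 1.1961; K_s = 1+0.5/C = 1.0663
F_a = (F_max−F_min)/2 = 666.5 N; F_m = (F_max+F_min)/2 = 983.5 N
τ_a = K_W·8F_aD/(πd³) = 1.1961 × 98.52 = 117.84 MPa
τ_m = K_s·8F_mD/(πd³) = 1.0663 × 145.38 = 155.01 MPa
Soderberg: 1/n_f = τ_a/S_se + τ_m/S_sy = 117.84/501 + 155.01/743 = 0.23522 + 0.20863 = 0.44385
n_f = 1/0.44385 = 2.253

2.25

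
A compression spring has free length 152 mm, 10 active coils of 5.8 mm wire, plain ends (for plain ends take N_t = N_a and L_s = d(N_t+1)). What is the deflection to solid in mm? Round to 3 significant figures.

N_t = 10; L_s = 5.8·11 = 63.8 mm
δ_solid = L₀ − L_s = 152 − 63.8 = 88.2 mm

88.2 mm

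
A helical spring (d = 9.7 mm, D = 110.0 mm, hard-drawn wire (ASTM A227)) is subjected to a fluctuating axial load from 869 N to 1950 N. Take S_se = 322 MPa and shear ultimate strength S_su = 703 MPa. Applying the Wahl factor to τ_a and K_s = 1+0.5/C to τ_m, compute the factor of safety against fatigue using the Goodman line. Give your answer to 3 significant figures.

C = D/d = 110.0/9.7 = 11.3402; K_W = (4C−1)/(4C−4)+0.615/C = 1.1268; K_s = 1+0.5/C = 1.0441
F_a = (F_max−F_min)/2 = 540.5 N; F_m = (F_max+F_min)/2 = 1409.5 N
τ_a = K_W·8F_aD/(πd³) = 1.1268 × 165.89 = 186.92 MPa
τ_m = K_s·8F_mD/(πd³) = 1.0441 × 432.6 = 451.67 MPa
Goodman: 1/n_f = τ_a/S_se + τ_m/S_su = 186.92/322 + 451.67/703 = 0.58048 + 0.64249 = 1.223
n_f = 1/1.223 = 0.8177

0.818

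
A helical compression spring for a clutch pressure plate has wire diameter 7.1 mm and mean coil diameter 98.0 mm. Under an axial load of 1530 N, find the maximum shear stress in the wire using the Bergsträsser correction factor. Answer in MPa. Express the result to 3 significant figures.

Spring index C = D/d = 98.0/7.1 = 13.8028
K_B = (4C+2)/(4C−3) = 57.211/52.211 = 1.0958
τ₀ = 8FD/(πd³) = 8·1530·98.0/(π·7.1³) = 1.19952e+06/1124.4 = 1066.8 MPa
τ_max = K·τ₀ = 1.0958 × 1066.8 = 1169 MPa

1170 MPa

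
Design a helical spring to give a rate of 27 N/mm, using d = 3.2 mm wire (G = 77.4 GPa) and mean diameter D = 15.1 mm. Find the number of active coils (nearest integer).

11

N_a = Gd⁴/(8D³k) = (77.4×10³ × 3.2⁴)/(8 × 15.1³ × 27)
    = 8.11598e+06 / 743677 = 10.91 → 11 coils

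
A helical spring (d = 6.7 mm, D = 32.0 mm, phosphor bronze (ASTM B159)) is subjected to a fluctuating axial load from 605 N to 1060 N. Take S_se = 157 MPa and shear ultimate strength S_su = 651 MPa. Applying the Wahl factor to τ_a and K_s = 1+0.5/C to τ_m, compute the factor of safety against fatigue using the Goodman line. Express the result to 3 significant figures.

C = D/d = 32.0/6.7 = 4.7761; K_W = (4C−1)/(4C−4)+0.615/C = 1.3274; K_s = 1+0.5/C = 1.1047
F_a = (F_max−F_min)/2 = 227.5 N; F_m = (F_max+F_min)/2 = 832.5 N
τ_a = K_W·8F_aD/(πd³) = 1.3274 × 61.638 = 81.817 MPa
τ_m = K_s·8F_mD/(πd³) = 1.1047 × 225.55 = 249.17 MPa
Goodman: 1/n_f = τ_a/S_se + τ_m/S_su = 81.817/157 + 249.17/651 = 0.52113 + 0.38274 = 0.90387
n_f = 1/0.90387 = 1.106

1.11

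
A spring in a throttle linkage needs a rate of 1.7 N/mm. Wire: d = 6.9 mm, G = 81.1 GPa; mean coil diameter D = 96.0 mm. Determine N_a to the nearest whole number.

15

N_a = Gd⁴/(8D³k) = (81.1×10³ × 6.9⁴)/(8 × 96.0³ × 1.7)
    = 1.8383e+08 / 1.20324e+07 = 15.28 → 15 coils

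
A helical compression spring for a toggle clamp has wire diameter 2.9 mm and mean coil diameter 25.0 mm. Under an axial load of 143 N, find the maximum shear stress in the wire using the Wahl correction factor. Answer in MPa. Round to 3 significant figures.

Spring index C = D/d = 25.0/2.9 = 8.6207
K_W = (4C−1)/(4C−4) + 0.615/C = 33.483/30.483 + 0.0713 = 1.1698
τ₀ = 8FD/(πd³) = 8·143·25.0/(π·2.9³) = 28600/76.62 = 373.27 MPa
τ_max = K·τ₀ = 1.1698 × 373.27 = 436.63 MPa

437 MPa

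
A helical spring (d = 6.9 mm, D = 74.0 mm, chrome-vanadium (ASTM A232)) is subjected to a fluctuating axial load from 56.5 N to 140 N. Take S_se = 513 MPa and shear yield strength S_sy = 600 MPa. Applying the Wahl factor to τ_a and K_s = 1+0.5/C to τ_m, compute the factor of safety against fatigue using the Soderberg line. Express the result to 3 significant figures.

6.61

C = D/d = 74.0/6.9 = 10.7246; K_W = (4C−1)/(4C−4)+0.615/C = 1.1345; K_s = 1+0.5/C = 1.0466
F_a = (F_max−F_min)/2 = 41.75 N; F_m = (F_max+F_min)/2 = 98.25 N
τ_a = K_W·8F_aD/(πd³) = 1.1345 × 23.949 = 27.169 MPa
τ_m = K_s·8F_mD/(πd³) = 1.0466 × 56.358 = 58.986 MPa
Soderberg: 1/n_f = τ_a/S_se + τ_m/S_sy = 27.169/513 + 58.986/600 = 0.05296 + 0.09831 = 0.15127
n_f = 1/0.15127 = 6.611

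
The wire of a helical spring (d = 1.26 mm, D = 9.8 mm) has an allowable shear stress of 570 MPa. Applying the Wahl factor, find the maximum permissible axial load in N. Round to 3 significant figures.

38.4 N

C = D/d = 9.8/1.26 = 7.7778
K_W = (4C−1)/(4C−4) + 0.615/C = 30.111/27.111 + 0.0791 = 1.1897
τ_max = K·8FD/(πd³) → F_max = τ_allow·πd³/(8DK)
F_max = 570·π·1.26³/(8·9.8·1.1897) = 3582.1/93.275 = 38.404 N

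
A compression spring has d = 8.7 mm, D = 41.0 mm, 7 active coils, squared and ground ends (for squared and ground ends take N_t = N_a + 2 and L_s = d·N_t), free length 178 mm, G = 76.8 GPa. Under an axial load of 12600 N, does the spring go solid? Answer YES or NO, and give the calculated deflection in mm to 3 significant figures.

YES, δ = 111 mm

k = Gd⁴/(8D³N_a) = (76.8×10³)(8.7⁴)/(8·41.0³·7) = 114 N/mm
N_t = 9; L_s = 8.7·9 = 78.3 mm; δ_solid = L₀ − L_s = 178 − 78.3 = 99.7 mm
δ = F/k = 12600/114 = 110.53 mm
δ ≥ δ_solid → spring goes solid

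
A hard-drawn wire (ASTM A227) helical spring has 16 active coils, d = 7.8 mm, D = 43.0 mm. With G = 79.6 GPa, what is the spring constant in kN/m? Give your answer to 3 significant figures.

k = Gd⁴/(8D³N_a) = (79.6×10³ × 7.8⁴) / (8 × 43.0³ × 16)
  = 2.9464e+08 / 1.01769e+07 = 28.952 N/mm

29.0 kN/m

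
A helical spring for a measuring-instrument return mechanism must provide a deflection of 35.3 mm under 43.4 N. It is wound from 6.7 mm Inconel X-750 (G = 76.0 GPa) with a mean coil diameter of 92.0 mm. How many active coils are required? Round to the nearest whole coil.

20

Required rate k = F/δ = 43.4/35.3 = 1.2295 N/mm
N_a = Gd⁴/(8D³k) = (76.0×10³ × 6.7⁴)/(8 × 92.0³ × 1.2295)
    = 1.53149e+08 / 7.65894e+06 = 20 → 20 coils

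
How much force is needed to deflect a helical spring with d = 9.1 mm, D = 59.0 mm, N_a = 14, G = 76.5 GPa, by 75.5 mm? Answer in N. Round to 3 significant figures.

k = Gd⁴/(8D³N_a) = (76.5×10³)(9.1⁴)/(8·59.0³·14) = 22.806 N/mm
F = k·δ = 22.806 × 75.5 = 1721.9 N

1720 N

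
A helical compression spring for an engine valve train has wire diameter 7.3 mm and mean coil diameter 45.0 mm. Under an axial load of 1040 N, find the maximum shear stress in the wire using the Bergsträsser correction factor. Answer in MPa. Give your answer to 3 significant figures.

377 MPa

Spring index C = D/d = 45.0/7.3 = 6.1644
K_B = (4C+2)/(4C−3) = 26.658/21.658 = 1.2309
τ₀ = 8FD/(πd³) = 8·1040·45.0/(π·7.3³) = 374400/1222.1 = 306.35 MPa
τ_max = K·τ₀ = 1.2309 × 306.35 = 377.08 MPa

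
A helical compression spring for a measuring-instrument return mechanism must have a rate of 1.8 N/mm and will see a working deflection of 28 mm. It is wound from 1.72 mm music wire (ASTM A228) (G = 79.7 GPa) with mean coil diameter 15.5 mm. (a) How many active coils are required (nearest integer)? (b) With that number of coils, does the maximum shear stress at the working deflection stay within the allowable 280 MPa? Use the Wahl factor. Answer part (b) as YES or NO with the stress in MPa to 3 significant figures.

(a) 13 coils; (b) NO, τ_max = 455 MPa

N_a = Gd⁴/(8D³k) = (79.7×10³)(1.72⁴)/(8·15.5³·1.8) = 13.01 → N_a = 13
Actual rate k = Gd⁴/(8D³·13) = 1.8011 N/mm
Working load F = kδ = 1.8011·28 = 50.431 N
C = 15.5/1.72 = 9.0116; K_W = (4C−1)/(4C−4)+0.615/C = 1.1619
τ_max = K_W·8FD/(πd³) = 1.1619·391.19 = 454.51 MPa
τ_max > 280 MPa → exceeds allowable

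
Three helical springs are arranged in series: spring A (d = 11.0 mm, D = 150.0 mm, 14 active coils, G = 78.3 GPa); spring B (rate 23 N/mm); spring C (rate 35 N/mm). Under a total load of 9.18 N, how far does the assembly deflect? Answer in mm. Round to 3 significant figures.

k_A = Gd⁴/(8D³N_a) = (78.3×10³)(11.0⁴)/(8·150.0³·14) = 3.0328 N/mm
Series: 1/k_eq = 1/3.0328 + 1/23 + 1/35 = 0.40178; k_eq = 2.4889 N/mm
δ = F/k_eq = 9.18/2.4889 = 3.6883 mm

3.69 mm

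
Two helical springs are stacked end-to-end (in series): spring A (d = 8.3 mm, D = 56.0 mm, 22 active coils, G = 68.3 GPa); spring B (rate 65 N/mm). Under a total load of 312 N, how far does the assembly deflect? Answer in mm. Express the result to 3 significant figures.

k_A = Gd⁴/(8D³N_a) = (68.3×10³)(8.3⁴)/(8·56.0³·22) = 10.487 N/mm
Series: 1/k_eq = 1/10.487 + 1/65 = 0.11074; k_eq = 9.0302 N/mm
δ = F/k_eq = 312/9.0302 = 34.551 mm

34.6 mm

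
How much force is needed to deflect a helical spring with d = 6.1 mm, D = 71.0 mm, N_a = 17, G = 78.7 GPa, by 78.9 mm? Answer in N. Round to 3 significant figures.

177 N

k = Gd⁴/(8D³N_a) = (78.7×10³)(6.1⁴)/(8·71.0³·17) = 2.2386 N/mm
F = k·δ = 2.2386 × 78.9 = 176.63 N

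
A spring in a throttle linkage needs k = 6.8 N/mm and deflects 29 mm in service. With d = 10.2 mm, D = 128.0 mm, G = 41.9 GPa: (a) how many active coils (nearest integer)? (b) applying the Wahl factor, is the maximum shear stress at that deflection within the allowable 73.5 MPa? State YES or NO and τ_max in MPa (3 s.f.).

N_a = Gd⁴/(8D³k) = (41.9×10³)(10.2⁴)/(8·128.0³·6.8) = 3.975 → N_a = 4
Actual rate k = Gd⁴/(8D³·4) = 6.7583 N/mm
Working load F = kδ = 6.7583·29 = 195.99 N
C = 128.0/10.2 = 12.5490; K_W = (4C−1)/(4C−4)+0.615/C = 1.1139
τ_max = K_W·8FD/(πd³) = 1.1139·60.198 = 67.058 MPa
τ_max ≤ 73.5 MPa → acceptable

(a) 4 coils; (b) YES, τ_max = 67.1 MPa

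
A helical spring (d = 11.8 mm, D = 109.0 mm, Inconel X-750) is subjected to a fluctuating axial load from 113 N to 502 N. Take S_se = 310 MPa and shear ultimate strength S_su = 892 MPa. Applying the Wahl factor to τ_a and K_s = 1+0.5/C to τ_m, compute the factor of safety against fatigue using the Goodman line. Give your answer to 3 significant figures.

C = D/d = 109.0/11.8 = 9.2373; K_W = (4C−1)/(4C−4)+0.615/C = 1.1576; K_s = 1+0.5/C = 1.0541
F_a = (F_max−F_min)/2 = 194.5 N; F_m = (F_max+F_min)/2 = 307.5 N
τ_a = K_W·8F_aD/(πd³) = 1.1576 × 32.858 = 38.037 MPa
τ_m = K_s·8F_mD/(πd³) = 1.0541 × 51.948 = 54.759 MPa
Goodman: 1/n_f = τ_a/S_se + τ_m/S_su = 38.037/310 + 54.759/892 = 0.12270 + 0.06139 = 0.18409
n_f = 1/0.18409 = 5.432

5.43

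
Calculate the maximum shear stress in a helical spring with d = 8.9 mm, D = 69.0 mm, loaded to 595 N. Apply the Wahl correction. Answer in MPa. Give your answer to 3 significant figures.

Spring index C = D/d = 69.0/8.9 = 7.7528
K_W = (4C−1)/(4C−4) + 0.615/C = 30.011/27.011 + 0.0793 = 1.1904
τ₀ = 8FD/(πd³) = 8·595·69.0/(π·8.9³) = 328440/2214.7 = 148.3 MPa
τ_max = K·τ₀ = 1.1904 × 148.3 = 176.53 MPa

177 MPa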